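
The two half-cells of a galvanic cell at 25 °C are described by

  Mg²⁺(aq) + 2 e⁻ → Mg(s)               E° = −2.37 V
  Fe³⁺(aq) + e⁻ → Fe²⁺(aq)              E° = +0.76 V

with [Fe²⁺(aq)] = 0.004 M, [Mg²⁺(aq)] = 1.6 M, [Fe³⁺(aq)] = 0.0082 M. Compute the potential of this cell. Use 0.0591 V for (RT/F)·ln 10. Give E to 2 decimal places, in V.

Since E°(Fe³⁺/Fe²⁺) > E°(Mg²⁺/Mg), Fe³⁺/Fe²⁺ serves as the cathode.
E°cell = E°cat − E°an = +0.76 − (−2.37) = +3.13 V; n = 2.
For the overall reaction 2 Fe³⁺(aq) + Mg(s) → 2 Fe²⁺(aq) + Mg²⁺(aq), Q = ([Fe²⁺(aq)]^2·[Mg²⁺(aq)]) / [Fe³⁺(aq)]^2 = 0.381, giving log Q = −0.419.
E = E° − (0.0591/n)·log Q = +3.13 − (0.0591/2)(−0.419) = +3.14 V.

+3.14 V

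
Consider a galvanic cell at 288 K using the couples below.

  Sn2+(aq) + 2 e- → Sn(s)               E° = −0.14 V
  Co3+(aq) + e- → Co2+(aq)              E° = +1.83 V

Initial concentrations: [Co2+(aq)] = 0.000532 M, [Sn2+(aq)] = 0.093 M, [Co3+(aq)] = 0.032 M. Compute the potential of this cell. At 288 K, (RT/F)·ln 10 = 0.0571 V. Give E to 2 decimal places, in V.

+2.10 V

The Co³⁺/Co²⁺ couple has the more positive E°, so it is the cathode; Sn²⁺/Sn is the anode.
E°cell = E°cat − E°an = +1.83 − (−0.14) = +1.97 V; n = 2.
For the overall reaction 2 Co3+(aq) + Sn(s) → 2 Co2+(aq) + Sn2+(aq), Q = ([Co2+(aq)]^2·[Sn2+(aq)]) / [Co3+(aq)]^2 = 2.57×10^−5, giving log Q = −4.590.
E = E° − (0.0571/n)·log Q = +1.97 − (0.0571/2)(−4.590) = +2.10 V.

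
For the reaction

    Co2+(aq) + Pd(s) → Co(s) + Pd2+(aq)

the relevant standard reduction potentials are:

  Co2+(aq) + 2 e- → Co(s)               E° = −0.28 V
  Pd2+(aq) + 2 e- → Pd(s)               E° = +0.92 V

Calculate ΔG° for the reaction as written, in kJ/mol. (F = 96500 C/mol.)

In the reaction as written Co2+(aq) is reduced, so the Co²⁺/Co couple is the cathode and Pd²⁺/Pd is the anode.
E°cell = −0.28 − (+0.92) = −1.20 V; balancing electrons gives n = 2.
ΔG° = −nFE°cell = −(2)(96500)(−1.20) J/mol = +232 kJ/mol.

+232 kJ/mol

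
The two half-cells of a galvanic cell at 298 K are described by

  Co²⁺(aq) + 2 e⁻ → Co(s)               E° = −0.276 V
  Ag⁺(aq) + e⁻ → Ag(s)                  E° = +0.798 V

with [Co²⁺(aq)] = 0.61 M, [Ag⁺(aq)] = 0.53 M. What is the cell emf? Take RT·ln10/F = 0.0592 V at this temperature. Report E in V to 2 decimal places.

Ag⁺/Ag is reduced (cathode, E° = +0.798 V) and Co²⁺/Co is oxidized (anode).
E°cell = E°cat − E°an = +0.798 − (−0.276) = +1.074 V; n = 2.
For the overall reaction 2 Ag⁺(aq) + Co(s) → 2 Ag(s) + Co²⁺(aq), Q = [Co²⁺(aq)] / [Ag⁺(aq)]^2 = 2.17, giving log Q = 0.337.
E = E° − (0.0592/n)·log Q = +1.074 − (0.0592/2)(0.337) = +1.06 V.

+1.06 V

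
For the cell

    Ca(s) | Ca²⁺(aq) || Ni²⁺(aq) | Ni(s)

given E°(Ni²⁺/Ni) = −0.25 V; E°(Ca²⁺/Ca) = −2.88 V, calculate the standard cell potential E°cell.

By convention the left-hand electrode in cell notation is the anode (oxidation) and the right-hand electrode is the cathode (reduction).
E°cell = E°(right) − E°(left) = −0.25 − (−2.88) = +2.63 V.

+2.63 V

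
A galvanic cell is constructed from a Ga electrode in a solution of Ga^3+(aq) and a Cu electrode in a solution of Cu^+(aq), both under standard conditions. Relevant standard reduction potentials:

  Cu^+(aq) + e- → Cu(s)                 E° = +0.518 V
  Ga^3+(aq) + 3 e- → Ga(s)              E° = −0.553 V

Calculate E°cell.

+1.071 V

Of the two couples in this cell, the one with the more positive reduction potential is reduced at the cathode: here that is Cu⁺/Cu (+0.518 V); Ga³⁺/Ga (−0.553 V) is the anode.
E°cell = E°(cathode) − E°(anode) = +0.518 − (−0.553) = +1.071 V.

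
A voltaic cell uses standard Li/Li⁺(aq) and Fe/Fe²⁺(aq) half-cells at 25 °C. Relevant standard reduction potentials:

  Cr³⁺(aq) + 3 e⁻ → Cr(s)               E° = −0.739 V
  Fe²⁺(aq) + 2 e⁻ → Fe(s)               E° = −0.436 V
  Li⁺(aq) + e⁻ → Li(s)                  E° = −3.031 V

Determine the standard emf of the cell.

Of the two couples in this cell, the one with the more positive reduction potential is reduced at the cathode: here that is Fe²⁺/Fe (−0.436 V); Li⁺/Li (−3.031 V) is the anode.
E°cell = E°(cathode) − E°(anode) = −0.436 − (−3.031) = +2.595 V.

+2.595 V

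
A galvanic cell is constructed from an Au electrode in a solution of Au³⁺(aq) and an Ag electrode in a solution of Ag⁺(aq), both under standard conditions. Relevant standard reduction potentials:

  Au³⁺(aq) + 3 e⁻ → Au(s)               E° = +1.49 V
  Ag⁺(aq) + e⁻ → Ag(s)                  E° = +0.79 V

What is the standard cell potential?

Of the two couples in this cell, the one with the more positive reduction potential is reduced at the cathode: here that is Au³⁺/Au (+1.49 V); Ag⁺/Ag (+0.79 V) is the anode.
E°cell = E°(cathode) − E°(anode) = +1.49 − (+0.79) = +0.70 V.

+0.70 V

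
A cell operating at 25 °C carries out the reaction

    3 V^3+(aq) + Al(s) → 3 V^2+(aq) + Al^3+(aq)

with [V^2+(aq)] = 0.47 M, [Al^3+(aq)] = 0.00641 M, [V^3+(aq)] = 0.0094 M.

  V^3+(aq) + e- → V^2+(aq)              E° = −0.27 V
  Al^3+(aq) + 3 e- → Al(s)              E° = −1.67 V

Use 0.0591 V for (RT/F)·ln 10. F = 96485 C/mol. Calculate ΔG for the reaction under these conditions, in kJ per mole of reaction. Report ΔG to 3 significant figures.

E°cell = −0.27 − (−1.67) = +1.40 V; the balanced reaction transfers n = 3 electrons.
Here Q = ([V^2+(aq)]^3·[Al^3+(aq)]) / [V^3+(aq)]^3 = 801 (log Q = 2.904), giving E = +1.40 − (0.0591/3)·(2.904) = +1.3428 V.
Finally ΔG = −nFE = −(3)(96485 C/mol)(+1.3428 V) = −389 kJ/mol.

−389 kJ/mol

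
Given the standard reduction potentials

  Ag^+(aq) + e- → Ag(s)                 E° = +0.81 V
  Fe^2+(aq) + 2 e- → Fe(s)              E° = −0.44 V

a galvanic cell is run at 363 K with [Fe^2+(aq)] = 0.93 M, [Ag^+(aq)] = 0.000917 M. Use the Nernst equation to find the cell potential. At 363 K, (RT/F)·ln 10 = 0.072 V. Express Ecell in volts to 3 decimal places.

The Ag⁺/Ag couple has the more positive E°, so it is the cathode; Fe²⁺/Fe is the anode.
E°cell = E°cat − E°an = +0.81 − (−0.44) = +1.25 V; n = 2.
The balanced reaction is 2 Ag^+(aq) + Fe(s) → 2 Ag(s) + Fe^2+(aq), so Q = [Fe^2+(aq)] / [Ag^+(aq)]^2 = 1.11×10^6 and log Q = 6.044.
Applying E = E° − (RT ln10/nF)·log Q gives +1.25 − (0.072/2)(6.044) = +1.032 V.

+1.032 V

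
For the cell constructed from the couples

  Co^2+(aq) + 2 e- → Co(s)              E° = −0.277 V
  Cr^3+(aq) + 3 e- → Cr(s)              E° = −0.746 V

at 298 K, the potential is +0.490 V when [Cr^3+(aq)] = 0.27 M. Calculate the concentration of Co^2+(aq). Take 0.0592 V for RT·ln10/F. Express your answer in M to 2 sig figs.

Co²⁺/Co is the cathode (higher E°); E°cell = −0.277 − (−0.746) = +0.469 V with n = 6.
Since E = E° − (0.0592/n)·log Q, log Q = n(E° − E)/0.0592 = −2.128.
For 3 Co^2+(aq) + 2 Cr(s) → 3 Co(s) + 2 Cr^3+(aq), the reaction quotient is Q = [Cr^3+(aq)]^2 / [Co^2+(aq)]^3.
Isolating [Co^2+(aq)] in Q = 10^{−2.128} yields log [Co^2+(aq)] = 0.330, i.e. 2.1 M.

2.1 M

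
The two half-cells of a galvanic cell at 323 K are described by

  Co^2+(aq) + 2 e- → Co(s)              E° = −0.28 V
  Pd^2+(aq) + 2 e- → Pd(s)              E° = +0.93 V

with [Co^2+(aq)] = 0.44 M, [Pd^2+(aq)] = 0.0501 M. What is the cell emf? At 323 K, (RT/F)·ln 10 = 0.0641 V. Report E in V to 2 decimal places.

The Pd²⁺/Pd couple has the more positive E°, so it is the cathode; Co²⁺/Co is the anode.
E°cell = E°cat − E°an = +0.93 − (−0.28) = +1.21 V; n = 2.
For the overall reaction Pd^2+(aq) + Co(s) → Pd(s) + Co^2+(aq), Q = [Co^2+(aq)] / [Pd^2+(aq)] = 8.78, giving log Q = 0.944.
Applying E = E° − (RT ln10/nF)·log Q gives +1.21 − (0.0641/2)(0.944) = +1.18 V.

+1.18 V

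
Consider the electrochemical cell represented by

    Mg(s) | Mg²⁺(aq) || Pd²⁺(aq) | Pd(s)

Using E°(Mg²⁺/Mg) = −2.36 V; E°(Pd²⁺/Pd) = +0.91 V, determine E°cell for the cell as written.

By convention the left-hand electrode in cell notation is the anode (oxidation) and the right-hand electrode is the cathode (reduction).
E°cell = E°(right) − E°(left) = +0.91 − (−2.36) = +3.27 V.

+3.27 V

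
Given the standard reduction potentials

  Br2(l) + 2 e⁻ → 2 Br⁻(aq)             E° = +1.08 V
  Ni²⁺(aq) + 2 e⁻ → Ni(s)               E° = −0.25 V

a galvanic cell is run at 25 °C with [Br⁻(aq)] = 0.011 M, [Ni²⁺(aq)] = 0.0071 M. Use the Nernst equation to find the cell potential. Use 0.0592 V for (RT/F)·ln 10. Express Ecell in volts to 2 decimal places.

Since E°(Br₂/Br⁻) > E°(Ni²⁺/Ni), Br₂/Br⁻ serves as the cathode.
E°cell = +1.08 − (−0.25) = +1.33 V, with n = 2 electrons transferred.
For the overall reaction Br2(l) + Ni(s) → 2 Br⁻(aq) + Ni²⁺(aq), Q = [Br⁻(aq)]^2·[Ni²⁺(aq)] = 8.59×10^−7, giving log Q = −6.066.
By the Nernst equation, E = +1.33 − (0.0592/2)·(−6.066) = +1.51 V.

+1.51 V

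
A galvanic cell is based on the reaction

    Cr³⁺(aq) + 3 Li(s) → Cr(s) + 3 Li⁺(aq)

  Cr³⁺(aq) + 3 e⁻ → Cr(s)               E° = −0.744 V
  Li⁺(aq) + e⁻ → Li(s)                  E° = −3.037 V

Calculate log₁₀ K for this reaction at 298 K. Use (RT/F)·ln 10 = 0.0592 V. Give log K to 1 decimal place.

The Cr³⁺/Cr couple is reduced (cathode); E°cell = −0.744 − (−3.037) = +2.293 V with n = 3.
At equilibrium E = 0, so log K = nE°cell / 0.0592 = (3)(+2.293) / 0.0592 = 116.2.

log K = 116.2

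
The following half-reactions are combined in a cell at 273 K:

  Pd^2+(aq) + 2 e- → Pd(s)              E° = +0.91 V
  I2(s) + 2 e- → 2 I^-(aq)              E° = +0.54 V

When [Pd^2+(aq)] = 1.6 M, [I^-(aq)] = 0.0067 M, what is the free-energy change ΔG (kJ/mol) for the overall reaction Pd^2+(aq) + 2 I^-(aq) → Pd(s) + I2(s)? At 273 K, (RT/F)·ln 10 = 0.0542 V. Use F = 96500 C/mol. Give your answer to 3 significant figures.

The standard cell potential is +0.91 − (+0.54) = +0.37 V, with n = 2 electrons in the balanced equation.
Here Q = 1 / ([Pd^2+(aq)]·[I^-(aq)]^2) = 1.39×10^4 (log Q = 4.144), giving E = +0.37 − (0.0542/2)·(4.144) = +0.2577 V.
ΔG = −nFE = −(2)(96500)(+0.2577) J/mol = −49.7 kJ/mol.

−49.7 kJ/mol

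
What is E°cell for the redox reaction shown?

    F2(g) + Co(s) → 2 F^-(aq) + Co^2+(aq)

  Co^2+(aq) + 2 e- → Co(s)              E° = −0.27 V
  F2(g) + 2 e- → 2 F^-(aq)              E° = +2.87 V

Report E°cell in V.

F2(g) gains electrons, so the F₂/F⁻ couple is the cathode; the Co²⁺/Co couple is the anode.
E°cell = E°(cathode) − E°(anode) = +2.87 − (−0.27) = +3.14 V.

+3.14 V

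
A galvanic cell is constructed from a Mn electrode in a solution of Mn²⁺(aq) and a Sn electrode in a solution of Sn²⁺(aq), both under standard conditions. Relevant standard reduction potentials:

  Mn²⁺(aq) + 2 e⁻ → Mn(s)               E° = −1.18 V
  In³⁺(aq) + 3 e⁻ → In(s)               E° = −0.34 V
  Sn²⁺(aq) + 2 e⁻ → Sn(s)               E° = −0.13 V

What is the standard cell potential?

The Sn²⁺/Sn couple has the higher E°, so Sn ion is reduced (cathode) and Mn is oxidized (anode).
E°cell = E°(cathode) − E°(anode) = −0.13 − (−1.18) = +1.05 V.

+1.05 V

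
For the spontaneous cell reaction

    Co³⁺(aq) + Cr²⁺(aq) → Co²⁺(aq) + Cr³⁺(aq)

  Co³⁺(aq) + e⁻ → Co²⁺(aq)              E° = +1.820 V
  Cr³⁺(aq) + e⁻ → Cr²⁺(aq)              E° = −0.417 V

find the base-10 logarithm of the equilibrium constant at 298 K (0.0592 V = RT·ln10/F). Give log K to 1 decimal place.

The Co³⁺/Co²⁺ couple is reduced (cathode); E°cell = +1.820 − (−0.417) = +2.237 V with n = 1.
At equilibrium E = 0, so log K = nE°cell / 0.0592 = (1)(+2.237) / 0.0592 = 37.8.

log K = 37.8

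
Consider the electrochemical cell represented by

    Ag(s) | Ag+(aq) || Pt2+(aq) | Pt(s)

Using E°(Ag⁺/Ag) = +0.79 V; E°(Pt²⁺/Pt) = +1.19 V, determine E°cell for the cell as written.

By convention the left-hand electrode in cell notation is the anode (oxidation) and the right-hand electrode is the cathode (reduction).
E°cell = E°(right) − E°(left) = +1.19 − (+0.79) = +0.40 V.

+0.40 V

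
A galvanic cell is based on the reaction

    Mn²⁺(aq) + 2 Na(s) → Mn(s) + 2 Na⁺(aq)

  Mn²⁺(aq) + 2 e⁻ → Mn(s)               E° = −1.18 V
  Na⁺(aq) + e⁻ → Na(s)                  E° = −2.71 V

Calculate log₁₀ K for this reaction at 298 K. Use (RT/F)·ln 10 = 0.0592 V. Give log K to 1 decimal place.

The Mn²⁺/Mn couple is reduced (cathode); E°cell = −1.18 − (−2.71) = +1.53 V with n = 2.
At equilibrium E = 0, so log K = nE°cell / 0.0592 = (2)(+1.53) / 0.0592 = 51.7.

log K = 51.7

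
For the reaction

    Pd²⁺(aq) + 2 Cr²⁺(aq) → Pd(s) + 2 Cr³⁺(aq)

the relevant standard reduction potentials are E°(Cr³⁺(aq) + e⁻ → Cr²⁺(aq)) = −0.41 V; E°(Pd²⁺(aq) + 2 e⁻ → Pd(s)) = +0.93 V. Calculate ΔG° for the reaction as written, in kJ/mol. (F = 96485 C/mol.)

In the reaction as written Pd²⁺(aq) is reduced, so the Pd²⁺/Pd couple is the cathode and Cr³⁺/Cr²⁺ is the anode.
E°cell = +0.93 − (−0.41) = +1.34 V; balancing electrons gives n = 2.
ΔG° = −nFE°cell = −(2)(96485)(+1.34) J/mol = −259 kJ/mol.

−259 kJ/mol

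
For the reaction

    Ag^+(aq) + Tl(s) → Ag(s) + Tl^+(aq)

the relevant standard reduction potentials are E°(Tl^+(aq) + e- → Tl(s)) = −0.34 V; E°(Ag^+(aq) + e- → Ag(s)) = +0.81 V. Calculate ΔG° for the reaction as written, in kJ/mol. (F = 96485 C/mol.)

In the reaction as written Ag^+(aq) is reduced, so the Ag⁺/Ag couple is the cathode and Tl⁺/Tl is the anode.
E°cell = +0.81 − (−0.34) = +1.15 V; balancing electrons gives n = 1.
ΔG° = −nFE°cell = −(1)(96485)(+1.15) J/mol = −111 kJ/mol.

−111 kJ/mol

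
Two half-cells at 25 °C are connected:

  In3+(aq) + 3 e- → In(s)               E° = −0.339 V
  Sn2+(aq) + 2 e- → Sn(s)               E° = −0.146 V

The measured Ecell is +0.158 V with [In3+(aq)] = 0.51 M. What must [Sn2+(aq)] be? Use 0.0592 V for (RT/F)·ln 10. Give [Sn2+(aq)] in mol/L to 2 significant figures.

0.042 M

Sn²⁺/Sn is the cathode (higher E°); E°cell = −0.146 − (−0.339) = +0.193 V with n = 6.
From the Nernst equation, log Q = n(E° − E)/0.0592 = 6·(+0.193 − (+0.158))/0.0592 = 3.547.
The balanced reaction is 3 Sn2+(aq) + 2 In(s) → 3 Sn(s) + 2 In3+(aq), so Q = [In3+(aq)]^2 / [Sn2+(aq)]^3.
Isolating [Sn2+(aq)] in Q = 10^{3.547} yields log [Sn2+(aq)] = −1.377, i.e. 0.042 M.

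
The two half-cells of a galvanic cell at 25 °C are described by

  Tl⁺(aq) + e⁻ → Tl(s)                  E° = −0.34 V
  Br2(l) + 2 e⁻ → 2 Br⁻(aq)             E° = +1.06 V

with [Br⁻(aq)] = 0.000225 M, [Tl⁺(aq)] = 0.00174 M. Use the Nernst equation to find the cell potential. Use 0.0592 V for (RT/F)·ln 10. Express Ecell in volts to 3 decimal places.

+1.779 V

The Br₂/Br⁻ couple has the more positive E°, so it is the cathode; Tl⁺/Tl is the anode.
The standard potential is +1.06 − (−0.34) = +1.40 V and the balanced reaction transfers n = 2 electrons.
The balanced reaction is Br2(l) + 2 Tl(s) → 2 Br⁻(aq) + 2 Tl⁺(aq), so Q = [Br⁻(aq)]^2·[Tl⁺(aq)]^2 = 1.53×10^−13 and log Q = −12.815.
E = E° − (0.0592/n)·log Q = +1.40 − (0.0592/2)(−12.815) = +1.779 V.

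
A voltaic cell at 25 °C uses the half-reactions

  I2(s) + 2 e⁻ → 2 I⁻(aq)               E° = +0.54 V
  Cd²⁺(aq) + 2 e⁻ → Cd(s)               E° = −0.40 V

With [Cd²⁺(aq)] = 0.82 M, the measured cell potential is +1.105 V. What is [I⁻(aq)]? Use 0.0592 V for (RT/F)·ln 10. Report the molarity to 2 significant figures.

With I₂/I⁻ at the cathode and Cd²⁺/Cd at the anode, E°cell = +0.54 − (−0.40) = +0.94 V (n = 2).
Rearranging E = E° − (0.0592/n)·log Q gives log Q = 2(+0.94 − (+1.105))/0.0592 = −5.574.
For I2(s) + Cd(s) → 2 I⁻(aq) + Cd²⁺(aq), the reaction quotient is Q = [I⁻(aq)]^2·[Cd²⁺(aq)].
Solving for the unknown gives log [I⁻(aq)] = −2.744, so [I⁻(aq)] ≈ 0.0018 M.

0.0018 M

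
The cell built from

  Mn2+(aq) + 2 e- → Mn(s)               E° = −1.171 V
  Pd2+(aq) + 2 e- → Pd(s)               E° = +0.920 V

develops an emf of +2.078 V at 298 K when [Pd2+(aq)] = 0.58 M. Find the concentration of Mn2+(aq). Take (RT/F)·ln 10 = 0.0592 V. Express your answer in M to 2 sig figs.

1.6 M

With Pd²⁺/Pd at the cathode and Mn²⁺/Mn at the anode, E°cell = +0.920 − (−1.171) = +2.091 V (n = 2).
Since E = E° − (0.0592/n)·log Q, log Q = n(E° − E)/0.0592 = 0.439.
For Pd2+(aq) + Mn(s) → Pd(s) + Mn2+(aq), the reaction quotient is Q = [Mn2+(aq)] / [Pd2+(aq)].
Substituting the known concentrations and solving, log [Mn2+(aq)] = 0.202 and [Mn2+(aq)] = 1.6 M.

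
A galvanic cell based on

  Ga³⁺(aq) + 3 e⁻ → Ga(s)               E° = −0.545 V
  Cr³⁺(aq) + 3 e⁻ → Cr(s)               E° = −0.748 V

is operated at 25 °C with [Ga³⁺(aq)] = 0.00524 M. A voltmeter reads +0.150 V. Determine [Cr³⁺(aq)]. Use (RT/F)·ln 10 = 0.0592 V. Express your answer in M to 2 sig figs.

2.5 M

Ga³⁺/Ga is the cathode (higher E°); E°cell = −0.545 − (−0.748) = +0.203 V with n = 3.
Rearranging E = E° − (0.0592/n)·log Q gives log Q = 3(+0.203 − (+0.150))/0.0592 = 2.686.
The balanced reaction is Ga³⁺(aq) + Cr(s) → Ga(s) + Cr³⁺(aq), so Q = [Cr³⁺(aq)] / [Ga³⁺(aq)].
Solving for the unknown gives log [Cr³⁺(aq)] = 0.405, so [Cr³⁺(aq)] ≈ 2.5 M.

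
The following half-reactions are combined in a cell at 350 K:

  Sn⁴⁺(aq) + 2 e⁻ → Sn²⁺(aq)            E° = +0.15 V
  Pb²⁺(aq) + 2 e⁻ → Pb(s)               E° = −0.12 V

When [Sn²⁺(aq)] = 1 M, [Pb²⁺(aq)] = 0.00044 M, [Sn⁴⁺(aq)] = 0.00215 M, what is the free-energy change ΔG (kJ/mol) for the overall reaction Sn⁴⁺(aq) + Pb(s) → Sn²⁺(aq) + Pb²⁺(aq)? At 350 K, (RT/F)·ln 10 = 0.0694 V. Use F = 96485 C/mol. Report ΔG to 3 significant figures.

−56.7 kJ/mol

The standard cell potential is +0.15 − (−0.12) = +0.27 V, with n = 2 electrons in the balanced equation.
Q = ([Sn²⁺(aq)]·[Pb²⁺(aq)]) / [Sn⁴⁺(aq)] = 0.205, so log Q = −0.689 and E = +0.27 − (0.0694/2)(−0.689) = +0.2939 V.
Then ΔG = −nFE = −2 × 96485 × +0.2939 J/mol = −56.7 kJ/mol.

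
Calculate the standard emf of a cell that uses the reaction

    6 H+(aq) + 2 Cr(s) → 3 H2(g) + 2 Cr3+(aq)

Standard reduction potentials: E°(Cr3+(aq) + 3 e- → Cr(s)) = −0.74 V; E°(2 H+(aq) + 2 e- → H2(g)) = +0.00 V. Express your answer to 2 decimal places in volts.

+0.74 V

H+(aq) gains electrons, so the 2H⁺/H₂ couple is the cathode; the Cr³⁺/Cr couple is the anode.
E°cell = E°(cathode) − E°(anode) = +0.00 − (−0.74) = +0.74 V.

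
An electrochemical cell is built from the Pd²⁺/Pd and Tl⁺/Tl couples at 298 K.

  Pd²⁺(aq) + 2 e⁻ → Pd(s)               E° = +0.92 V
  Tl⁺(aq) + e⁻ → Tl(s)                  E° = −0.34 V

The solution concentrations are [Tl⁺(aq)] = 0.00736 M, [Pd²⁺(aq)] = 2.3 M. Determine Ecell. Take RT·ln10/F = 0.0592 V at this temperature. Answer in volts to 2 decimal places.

+1.40 V

The Pd²⁺/Pd couple has the more positive E°, so it is the cathode; Tl⁺/Tl is the anode.
The standard potential is +0.92 − (−0.34) = +1.26 V and the balanced reaction transfers n = 2 electrons.
Balancing gives Pd²⁺(aq) + 2 Tl(s) → Pd(s) + 2 Tl⁺(aq); hence Q = [Tl⁺(aq)]^2 / [Pd²⁺(aq)] = 2.36×10^−5 (log Q = −4.628).
E = E° − (0.0592/n)·log Q = +1.26 − (0.0592/2)(−4.628) = +1.40 V.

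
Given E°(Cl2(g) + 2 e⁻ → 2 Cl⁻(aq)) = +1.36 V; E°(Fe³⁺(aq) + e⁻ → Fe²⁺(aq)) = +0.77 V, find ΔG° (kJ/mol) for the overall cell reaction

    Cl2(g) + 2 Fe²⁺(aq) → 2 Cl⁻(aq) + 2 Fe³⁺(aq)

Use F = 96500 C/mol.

In the reaction as written Cl2(g) is reduced, so the Cl₂/Cl⁻ couple is the cathode and Fe³⁺/Fe²⁺ is the anode.
E°cell = +1.36 − (+0.77) = +0.59 V; balancing electrons gives n = 2.
ΔG° = −nFE°cell = −(2)(96500)(+0.59) J/mol = −114 kJ/mol.

−114 kJ/mol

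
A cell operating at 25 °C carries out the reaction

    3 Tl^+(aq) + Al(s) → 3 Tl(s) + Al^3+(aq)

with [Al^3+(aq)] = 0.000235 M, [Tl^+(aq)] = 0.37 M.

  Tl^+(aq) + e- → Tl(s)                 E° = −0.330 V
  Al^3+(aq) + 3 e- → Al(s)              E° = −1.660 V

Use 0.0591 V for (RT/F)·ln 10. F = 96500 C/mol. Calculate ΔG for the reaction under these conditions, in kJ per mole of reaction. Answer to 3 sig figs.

−398 kJ/mol

E°cell = −0.330 − (−1.660) = +1.330 V; the balanced reaction transfers n = 3 electrons.
The reaction quotient is [Al^3+(aq)] / [Tl^+(aq)]^3 = 0.00464; by Nernst, E = +1.330 − (0.0591/3)(−2.334) = +1.3760 V.
Then ΔG = −nFE = −3 × 96500 × +1.3760 J/mol = −398 kJ/mol.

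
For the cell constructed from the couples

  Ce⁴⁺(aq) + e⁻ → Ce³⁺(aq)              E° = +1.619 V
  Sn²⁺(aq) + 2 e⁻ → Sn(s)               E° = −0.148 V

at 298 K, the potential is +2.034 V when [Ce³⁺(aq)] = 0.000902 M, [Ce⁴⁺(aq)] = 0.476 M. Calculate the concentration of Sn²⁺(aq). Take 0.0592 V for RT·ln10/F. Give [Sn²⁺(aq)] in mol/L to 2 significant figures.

0.00027 M

With Ce⁴⁺/Ce³⁺ at the cathode and Sn²⁺/Sn at the anode, E°cell = +1.619 − (−0.148) = +1.767 V (n = 2).
From the Nernst equation, log Q = n(E° − E)/0.0592 = 2·(+1.767 − (+2.034))/0.0592 = −9.020.
The balanced reaction is 2 Ce⁴⁺(aq) + Sn(s) → 2 Ce³⁺(aq) + Sn²⁺(aq), so Q = ([Ce³⁺(aq)]^2·[Sn²⁺(aq)]) / [Ce⁴⁺(aq)]^2.
Isolating [Sn²⁺(aq)] in Q = 10^{−9.020} yields log [Sn²⁺(aq)] = −3.575, i.e. 0.00027 M.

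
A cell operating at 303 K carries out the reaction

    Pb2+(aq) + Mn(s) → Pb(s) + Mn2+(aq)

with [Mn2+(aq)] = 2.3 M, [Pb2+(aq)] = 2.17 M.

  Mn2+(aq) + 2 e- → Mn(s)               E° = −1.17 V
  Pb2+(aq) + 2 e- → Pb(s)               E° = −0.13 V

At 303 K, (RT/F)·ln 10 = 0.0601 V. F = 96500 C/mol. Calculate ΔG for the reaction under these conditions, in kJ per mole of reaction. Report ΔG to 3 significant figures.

−201 kJ/mol

The standard cell potential is −0.13 − (−1.17) = +1.04 V, with n = 2 electrons in the balanced equation.
The reaction quotient is [Mn2+(aq)] / [Pb2+(aq)] = 1.06; by Nernst, E = +1.04 − (0.0601/2)(0.025) = +1.0392 V.
Finally ΔG = −nFE = −(2)(96500 C/mol)(+1.0392 V) = −201 kJ/mol.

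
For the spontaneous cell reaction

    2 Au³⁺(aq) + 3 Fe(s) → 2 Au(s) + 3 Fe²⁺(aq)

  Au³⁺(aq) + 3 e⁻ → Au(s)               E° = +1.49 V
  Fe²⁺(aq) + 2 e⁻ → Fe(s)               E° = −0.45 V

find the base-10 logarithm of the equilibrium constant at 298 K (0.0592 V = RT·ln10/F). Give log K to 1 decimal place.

log K = 196.6

The Au³⁺/Au couple is reduced (cathode); E°cell = +1.49 − (−0.45) = +1.94 V with n = 6.
At equilibrium E = 0, so log K = nE°cell / 0.0592 = (6)(+1.94) / 0.0592 = 196.6.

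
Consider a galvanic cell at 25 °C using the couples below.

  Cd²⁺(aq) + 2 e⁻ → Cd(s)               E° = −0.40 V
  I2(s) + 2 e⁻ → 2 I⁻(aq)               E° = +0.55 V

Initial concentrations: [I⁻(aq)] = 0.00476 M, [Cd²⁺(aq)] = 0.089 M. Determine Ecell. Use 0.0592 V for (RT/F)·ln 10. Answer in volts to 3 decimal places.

+1.119 V

I₂/I⁻ is reduced (cathode, E° = +0.55 V) and Cd²⁺/Cd is oxidized (anode).
E°cell = E°cat − E°an = +0.55 − (−0.40) = +0.95 V; n = 2.
For the overall reaction I2(s) + Cd(s) → 2 I⁻(aq) + Cd²⁺(aq), Q = [I⁻(aq)]^2·[Cd²⁺(aq)] = 2.02×10^−6, giving log Q = −5.695.
Applying E = E° − (RT ln10/nF)·log Q gives +0.95 − (0.0592/2)(−5.695) = +1.119 V.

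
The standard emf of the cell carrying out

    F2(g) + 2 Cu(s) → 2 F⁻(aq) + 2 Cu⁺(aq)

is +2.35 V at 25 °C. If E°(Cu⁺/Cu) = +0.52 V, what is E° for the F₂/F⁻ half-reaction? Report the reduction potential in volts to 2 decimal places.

+2.87 V

In the reaction as written the F₂/F⁻ couple is reduced (cathode) and Cu⁺/Cu is oxidized (anode), so E°cell = E°(F₂/F⁻) − E°(Cu⁺/Cu).
E°(F₂/F⁻) = E°cell + E°(anode) = +2.35 + (+0.52) = +2.87 V.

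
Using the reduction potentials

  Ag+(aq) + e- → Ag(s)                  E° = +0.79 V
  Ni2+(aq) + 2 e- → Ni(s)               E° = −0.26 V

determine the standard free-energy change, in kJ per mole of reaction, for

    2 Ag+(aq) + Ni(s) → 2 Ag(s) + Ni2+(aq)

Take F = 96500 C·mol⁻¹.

In the reaction as written Ag+(aq) is reduced, so the Ag⁺/Ag couple is the cathode and Ni²⁺/Ni is the anode.
E°cell = +0.79 − (−0.26) = +1.05 V; balancing electrons gives n = 2.
ΔG° = −nFE°cell = −(2)(96500)(+1.05) J/mol = −203 kJ/mol.

−203 kJ/mol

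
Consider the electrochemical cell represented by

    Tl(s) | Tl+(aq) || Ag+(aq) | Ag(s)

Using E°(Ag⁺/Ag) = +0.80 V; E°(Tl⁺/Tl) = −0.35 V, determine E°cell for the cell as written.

By convention the left-hand electrode in cell notation is the anode (oxidation) and the right-hand electrode is the cathode (reduction).
E°cell = E°(right) − E°(left) = +0.80 − (−0.35) = +1.15 V.

+1.15 V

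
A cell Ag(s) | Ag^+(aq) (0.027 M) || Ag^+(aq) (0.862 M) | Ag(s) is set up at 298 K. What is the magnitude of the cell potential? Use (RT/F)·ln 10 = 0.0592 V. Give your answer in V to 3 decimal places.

0.089 V

For a concentration cell E°cell = 0, since both electrodes use the same couple.
The compartment with the higher Ag^+(aq) concentration (0.862 M) acts as the cathode; ions are reduced there and produced at the dilute (0.027 M) anode.
With n = 1, Ecell = −(0.0592/1)·log([dilute]/[conc]) = −(0.0592/1)·log(0.027/0.862) = +0.089 V.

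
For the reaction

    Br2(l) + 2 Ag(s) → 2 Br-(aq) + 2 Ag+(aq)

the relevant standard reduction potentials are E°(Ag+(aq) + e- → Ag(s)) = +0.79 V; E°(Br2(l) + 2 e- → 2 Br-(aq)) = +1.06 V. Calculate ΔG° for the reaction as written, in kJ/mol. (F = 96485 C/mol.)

In the reaction as written Br2(l) is reduced, so the Br₂/Br⁻ couple is the cathode and Ag⁺/Ag is the anode.
E°cell = +1.06 − (+0.79) = +0.27 V; balancing electrons gives n = 2.
ΔG° = −nFE°cell = −(2)(96485)(+0.27) J/mol = −52.1 kJ/mol.

−52.1 kJ/mol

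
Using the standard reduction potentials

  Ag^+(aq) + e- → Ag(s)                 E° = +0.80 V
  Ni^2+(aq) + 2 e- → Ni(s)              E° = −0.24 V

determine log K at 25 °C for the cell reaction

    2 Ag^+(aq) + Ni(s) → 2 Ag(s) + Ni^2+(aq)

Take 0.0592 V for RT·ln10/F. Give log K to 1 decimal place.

log K = 35.1

The Ag⁺/Ag couple is reduced (cathode); E°cell = +0.80 − (−0.24) = +1.04 V with n = 2.
At equilibrium E = 0, so log K = nE°cell / 0.0592 = (2)(+1.04) / 0.0592 = 35.1.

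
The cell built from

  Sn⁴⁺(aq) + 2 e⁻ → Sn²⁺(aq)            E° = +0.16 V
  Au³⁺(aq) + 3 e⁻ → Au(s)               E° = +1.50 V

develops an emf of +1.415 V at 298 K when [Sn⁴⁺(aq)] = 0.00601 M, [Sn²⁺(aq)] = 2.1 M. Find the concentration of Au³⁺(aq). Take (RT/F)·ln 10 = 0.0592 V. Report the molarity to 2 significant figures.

0.97 M

The Au³⁺/Au couple has the larger reduction potential, so it is the cathode: E°cell = +1.50 − (+0.16) = +1.34 V and n = 6.
Since E = E° − (0.0592/n)·log Q, log Q = n(E° − E)/0.0592 = −7.601.
Balancing electrons gives 2 Au³⁺(aq) + 3 Sn²⁺(aq) → 2 Au(s) + 3 Sn⁴⁺(aq); thus Q = [Sn⁴⁺(aq)]^3 / ([Au³⁺(aq)]^2·[Sn²⁺(aq)]^3).
Substituting the known concentrations and solving, log [Au³⁺(aq)] = −0.015 and [Au³⁺(aq)] = 0.97 M.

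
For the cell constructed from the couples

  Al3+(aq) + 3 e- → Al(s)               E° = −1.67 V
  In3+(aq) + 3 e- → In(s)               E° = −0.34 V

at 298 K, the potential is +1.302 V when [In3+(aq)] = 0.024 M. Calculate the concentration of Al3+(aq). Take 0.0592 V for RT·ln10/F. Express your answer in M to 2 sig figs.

0.63 M

In³⁺/In is the cathode (higher E°); E°cell = −0.34 − (−1.67) = +1.33 V with n = 3.
From the Nernst equation, log Q = n(E° − E)/0.0592 = 3·(+1.33 − (+1.302))/0.0592 = 1.419.
Balancing electrons gives In3+(aq) + Al(s) → In(s) + Al3+(aq); thus Q = [Al3+(aq)] / [In3+(aq)].
Isolating [Al3+(aq)] in Q = 10^{1.419} yields log [Al3+(aq)] = −0.201, i.e. 0.63 M.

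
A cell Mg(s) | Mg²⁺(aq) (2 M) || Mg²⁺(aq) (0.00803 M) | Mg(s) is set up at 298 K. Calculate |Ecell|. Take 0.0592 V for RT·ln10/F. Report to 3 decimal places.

For a concentration cell E°cell = 0, since both electrodes use the same couple.
The compartment with the higher Mg²⁺(aq) concentration (2 M) acts as the cathode; ions are reduced there and produced at the dilute (0.00803 M) anode.
With n = 2, Ecell = −(0.0592/2)·log([dilute]/[conc]) = −(0.0592/2)·log(0.00803/2) = +0.071 V.

0.071 V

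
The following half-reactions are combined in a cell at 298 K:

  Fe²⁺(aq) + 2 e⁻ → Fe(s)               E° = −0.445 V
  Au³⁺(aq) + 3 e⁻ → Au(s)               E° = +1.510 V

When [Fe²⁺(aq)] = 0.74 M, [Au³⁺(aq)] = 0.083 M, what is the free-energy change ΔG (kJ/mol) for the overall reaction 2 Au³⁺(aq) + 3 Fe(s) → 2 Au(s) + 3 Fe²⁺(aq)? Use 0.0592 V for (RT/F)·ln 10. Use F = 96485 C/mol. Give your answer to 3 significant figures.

−1120 kJ/mol

E°cell = +1.510 − (−0.445) = +1.955 V; the balanced reaction transfers n = 6 electrons.
The reaction quotient is [Fe²⁺(aq)]^3 / [Au³⁺(aq)]^2 = 58.8; by Nernst, E = +1.955 − (0.0592/6)(1.770) = +1.9375 V.
Finally ΔG = −nFE = −(6)(96485 C/mol)(+1.9375 V) = −1120 kJ/mol.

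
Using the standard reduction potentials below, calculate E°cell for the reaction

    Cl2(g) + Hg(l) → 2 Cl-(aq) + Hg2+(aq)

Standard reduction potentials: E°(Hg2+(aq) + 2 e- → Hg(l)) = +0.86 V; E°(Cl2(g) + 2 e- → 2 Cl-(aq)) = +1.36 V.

Cl2(g) gains electrons, so the Cl₂/Cl⁻ couple is the cathode; the Hg²⁺/Hg couple is the anode.
E°cell = E°(cathode) − E°(anode) = +1.36 − (+0.86) = +0.50 V.

+0.50 V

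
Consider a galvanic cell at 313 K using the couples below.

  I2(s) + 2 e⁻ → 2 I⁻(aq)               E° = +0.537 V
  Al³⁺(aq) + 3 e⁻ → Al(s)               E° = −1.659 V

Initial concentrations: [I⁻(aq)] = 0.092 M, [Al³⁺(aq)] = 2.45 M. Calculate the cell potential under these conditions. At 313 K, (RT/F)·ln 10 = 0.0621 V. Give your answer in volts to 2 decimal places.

I₂/I⁻ is reduced (cathode, E° = +0.537 V) and Al³⁺/Al is oxidized (anode).
E°cell = +0.537 − (−1.659) = +2.196 V, with n = 6 electrons transferred.
Balancing gives 3 I2(s) + 2 Al(s) → 6 I⁻(aq) + 2 Al³⁺(aq); hence Q = [I⁻(aq)]^6·[Al³⁺(aq)]^2 = 3.64×10^−6 (log Q = −5.439).
Applying E = E° − (RT ln10/nF)·log Q gives +2.196 − (0.0621/6)(−5.439) = +2.25 V.

+2.25 V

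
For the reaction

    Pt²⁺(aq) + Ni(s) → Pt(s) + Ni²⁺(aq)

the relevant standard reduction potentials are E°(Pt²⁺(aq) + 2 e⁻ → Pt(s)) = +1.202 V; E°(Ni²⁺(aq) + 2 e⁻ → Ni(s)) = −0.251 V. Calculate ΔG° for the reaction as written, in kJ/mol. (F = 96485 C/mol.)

−280 kJ/mol

In the reaction as written Pt²⁺(aq) is reduced, so the Pt²⁺/Pt couple is the cathode and Ni²⁺/Ni is the anode.
E°cell = +1.202 − (−0.251) = +1.453 V; balancing electrons gives n = 2.
ΔG° = −nFE°cell = −(2)(96485)(+1.453) J/mol = −280 kJ/mol.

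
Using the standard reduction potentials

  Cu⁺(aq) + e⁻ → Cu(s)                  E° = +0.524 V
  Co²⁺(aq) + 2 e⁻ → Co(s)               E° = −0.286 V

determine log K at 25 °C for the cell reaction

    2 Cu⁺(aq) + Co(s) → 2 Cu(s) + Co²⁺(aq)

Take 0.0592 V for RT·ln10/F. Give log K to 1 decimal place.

The Cu⁺/Cu couple is reduced (cathode); E°cell = +0.524 − (−0.286) = +0.810 V with n = 2.
At equilibrium E = 0, so log K = nE°cell / 0.0592 = (2)(+0.810) / 0.0592 = 27.4.

log K = 27.4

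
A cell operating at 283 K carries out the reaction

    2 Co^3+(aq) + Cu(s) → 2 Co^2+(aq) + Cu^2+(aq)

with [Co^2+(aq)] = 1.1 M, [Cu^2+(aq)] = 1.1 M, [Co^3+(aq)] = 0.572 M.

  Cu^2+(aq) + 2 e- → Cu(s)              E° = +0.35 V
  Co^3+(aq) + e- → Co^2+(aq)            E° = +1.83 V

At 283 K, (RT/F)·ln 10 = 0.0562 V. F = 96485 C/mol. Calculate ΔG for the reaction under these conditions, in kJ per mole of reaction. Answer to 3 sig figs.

−282 kJ/mol

With Co³⁺/Co²⁺ reduced at the cathode, E°cell = +1.83 − (+0.35) = +1.48 V and n = 2.
The reaction quotient is ([Co^2+(aq)]^2·[Cu^2+(aq)]) / [Co^3+(aq)]^2 = 4.07; by Nernst, E = +1.48 − (0.0562/2)(0.609) = +1.4629 V.
Then ΔG = −nFE = −2 × 96485 × +1.4629 J/mol = −282 kJ/mol.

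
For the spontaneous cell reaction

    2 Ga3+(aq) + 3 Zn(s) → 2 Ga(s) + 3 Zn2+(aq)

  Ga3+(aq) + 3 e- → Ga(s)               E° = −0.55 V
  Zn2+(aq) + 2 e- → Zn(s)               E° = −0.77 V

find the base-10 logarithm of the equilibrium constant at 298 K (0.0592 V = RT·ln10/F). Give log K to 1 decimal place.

The Ga³⁺/Ga couple is reduced (cathode); E°cell = −0.55 − (−0.77) = +0.22 V with n = 6.
At equilibrium E = 0, so log K = nE°cell / 0.0592 = (6)(+0.22) / 0.0592 = 22.3.

log K = 22.3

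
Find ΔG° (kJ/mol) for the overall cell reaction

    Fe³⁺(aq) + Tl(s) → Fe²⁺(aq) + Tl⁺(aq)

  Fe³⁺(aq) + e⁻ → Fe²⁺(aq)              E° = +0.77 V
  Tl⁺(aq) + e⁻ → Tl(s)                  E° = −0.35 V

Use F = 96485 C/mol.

In the reaction as written Fe³⁺(aq) is reduced, so the Fe³⁺/Fe²⁺ couple is the cathode and Tl⁺/Tl is the anode.
E°cell = +0.77 − (−0.35) = +1.12 V; balancing electrons gives n = 1.
ΔG° = −nFE°cell = −(1)(96485)(+1.12) J/mol = −108 kJ/mol.

−108 kJ/mol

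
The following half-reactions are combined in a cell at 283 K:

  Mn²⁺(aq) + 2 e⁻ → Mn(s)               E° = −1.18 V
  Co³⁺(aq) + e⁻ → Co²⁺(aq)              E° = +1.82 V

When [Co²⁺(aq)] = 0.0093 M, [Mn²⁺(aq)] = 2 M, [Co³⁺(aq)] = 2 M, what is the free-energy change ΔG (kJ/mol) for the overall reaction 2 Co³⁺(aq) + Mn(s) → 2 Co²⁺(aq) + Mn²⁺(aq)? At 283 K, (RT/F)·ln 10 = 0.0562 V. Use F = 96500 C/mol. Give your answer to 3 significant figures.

E°cell = +1.82 − (−1.18) = +3.00 V; the balanced reaction transfers n = 2 electrons.
Q = ([Co²⁺(aq)]^2·[Mn²⁺(aq)]) / [Co³⁺(aq)]^2 = 4.32×10^−5, so log Q = −4.364 and E = +3.00 − (0.0562/2)(−4.364) = +3.1226 V.
Then ΔG = −nFE = −2 × 96500 × +3.1226 J/mol = −603 kJ/mol.

−603 kJ/mol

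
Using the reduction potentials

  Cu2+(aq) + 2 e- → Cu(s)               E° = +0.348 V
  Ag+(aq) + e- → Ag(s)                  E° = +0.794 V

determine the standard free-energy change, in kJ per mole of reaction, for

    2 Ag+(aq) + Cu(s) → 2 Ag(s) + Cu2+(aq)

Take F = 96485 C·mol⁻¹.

In the reaction as written Ag+(aq) is reduced, so the Ag⁺/Ag couple is the cathode and Cu²⁺/Cu is the anode.
E°cell = +0.794 − (+0.348) = +0.446 V; balancing electrons gives n = 2.
ΔG° = −nFE°cell = −(2)(96485)(+0.446) J/mol = −86.1 kJ/mol.

−86.1 kJ/mol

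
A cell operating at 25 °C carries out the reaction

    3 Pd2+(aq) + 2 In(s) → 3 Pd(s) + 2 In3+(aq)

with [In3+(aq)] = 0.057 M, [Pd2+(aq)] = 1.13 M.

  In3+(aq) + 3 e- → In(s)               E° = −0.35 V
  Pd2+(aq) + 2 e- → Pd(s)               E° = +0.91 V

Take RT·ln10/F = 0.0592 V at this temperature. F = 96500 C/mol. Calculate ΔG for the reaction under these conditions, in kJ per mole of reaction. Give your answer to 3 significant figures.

−745 kJ/mol

The standard cell potential is +0.91 − (−0.35) = +1.26 V, with n = 6 electrons in the balanced equation.
Here Q = [In3+(aq)]^2 / [Pd2+(aq)]^3 = 0.00225 (log Q = −2.647), giving E = +1.26 − (0.0592/6)·(−2.647) = +1.2861 V.
Then ΔG = −nFE = −6 × 96500 × +1.2861 J/mol = −745 kJ/mol.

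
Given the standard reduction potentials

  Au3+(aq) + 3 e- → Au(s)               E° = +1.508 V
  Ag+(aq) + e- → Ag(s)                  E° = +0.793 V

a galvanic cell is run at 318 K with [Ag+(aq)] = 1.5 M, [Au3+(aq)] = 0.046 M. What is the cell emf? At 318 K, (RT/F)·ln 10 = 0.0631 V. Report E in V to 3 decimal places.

+0.676 V

The Au³⁺/Au couple has the more positive E°, so it is the cathode; Ag⁺/Ag is the anode.
E°cell = +1.508 − (+0.793) = +0.715 V, with n = 3 electrons transferred.
For the overall reaction Au3+(aq) + 3 Ag(s) → Au(s) + 3 Ag+(aq), Q = [Ag+(aq)]^3 / [Au3+(aq)] = 73.4, giving log Q = 1.866.
By the Nernst equation, E = +0.715 − (0.0631/3)·(1.866) = +0.676 V.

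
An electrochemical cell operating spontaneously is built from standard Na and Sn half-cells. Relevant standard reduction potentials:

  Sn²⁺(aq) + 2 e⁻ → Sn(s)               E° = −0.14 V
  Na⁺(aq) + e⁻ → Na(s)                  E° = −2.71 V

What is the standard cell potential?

Of the two couples in this cell, the one with the more positive reduction potential is reduced at the cathode: here that is Sn²⁺/Sn (−0.14 V); Na⁺/Na (−2.71 V) is the anode.
E°cell = E°(cathode) − E°(anode) = −0.14 − (−2.71) = +2.57 V.

+2.57 V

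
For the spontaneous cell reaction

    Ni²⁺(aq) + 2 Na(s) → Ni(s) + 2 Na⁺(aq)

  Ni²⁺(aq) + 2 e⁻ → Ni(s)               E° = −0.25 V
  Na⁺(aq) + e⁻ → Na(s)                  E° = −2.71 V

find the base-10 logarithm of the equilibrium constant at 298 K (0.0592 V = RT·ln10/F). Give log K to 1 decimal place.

The Ni²⁺/Ni couple is reduced (cathode); E°cell = −0.25 − (−2.71) = +2.46 V with n = 2.
At equilibrium E = 0, so log K = nE°cell / 0.0592 = (2)(+2.46) / 0.0592 = 83.1.

log K = 83.1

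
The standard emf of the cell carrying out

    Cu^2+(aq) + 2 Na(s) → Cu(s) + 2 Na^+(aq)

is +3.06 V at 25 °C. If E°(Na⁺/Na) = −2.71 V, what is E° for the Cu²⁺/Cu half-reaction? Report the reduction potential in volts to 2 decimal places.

+0.35 V

In the reaction as written the Cu²⁺/Cu couple is reduced (cathode) and Na⁺/Na is oxidized (anode), so E°cell = E°(Cu²⁺/Cu) − E°(Na⁺/Na).
E°(Cu²⁺/Cu) = E°cell + E°(anode) = +3.06 + (−2.71) = +0.35 V.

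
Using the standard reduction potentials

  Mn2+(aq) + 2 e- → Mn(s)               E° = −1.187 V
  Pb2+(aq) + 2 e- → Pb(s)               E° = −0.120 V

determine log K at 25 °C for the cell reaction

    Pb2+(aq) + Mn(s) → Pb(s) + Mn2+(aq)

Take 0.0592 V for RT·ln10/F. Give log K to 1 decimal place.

The Pb²⁺/Pb couple is reduced (cathode); E°cell = −0.120 − (−1.187) = +1.067 V with n = 2.
At equilibrium E = 0, so log K = nE°cell / 0.0592 = (2)(+1.067) / 0.0592 = 36.0.

log K = 36.0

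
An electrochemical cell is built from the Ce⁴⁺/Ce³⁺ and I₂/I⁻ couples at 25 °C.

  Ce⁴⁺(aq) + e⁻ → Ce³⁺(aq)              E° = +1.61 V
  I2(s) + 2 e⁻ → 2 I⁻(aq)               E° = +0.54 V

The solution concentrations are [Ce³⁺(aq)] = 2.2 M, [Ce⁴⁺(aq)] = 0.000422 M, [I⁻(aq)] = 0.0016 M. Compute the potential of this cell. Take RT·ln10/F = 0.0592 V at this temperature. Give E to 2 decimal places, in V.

+0.68 V

Ce⁴⁺/Ce³⁺ is reduced (cathode, E° = +1.61 V) and I₂/I⁻ is oxidized (anode).
The standard potential is +1.61 − (+0.54) = +1.07 V and the balanced reaction transfers n = 2 electrons.
Balancing gives 2 Ce⁴⁺(aq) + 2 I⁻(aq) → 2 Ce³⁺(aq) + I2(s); hence Q = [Ce³⁺(aq)]^2 / ([Ce⁴⁺(aq)]^2·[I⁻(aq)]^2) = 1.06×10^13 (log Q = 13.026).
By the Nernst equation, E = +1.07 − (0.0592/2)·(13.026) = +0.68 V.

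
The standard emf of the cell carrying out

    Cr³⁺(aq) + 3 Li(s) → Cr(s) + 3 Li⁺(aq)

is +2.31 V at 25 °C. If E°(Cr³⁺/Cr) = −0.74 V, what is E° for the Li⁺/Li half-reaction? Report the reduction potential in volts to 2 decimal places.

In the reaction as written the Cr³⁺/Cr couple is reduced (cathode) and Li⁺/Li is oxidized (anode), so E°cell = E°(Cr³⁺/Cr) − E°(Li⁺/Li).
E°(Li⁺/Li) = E°(cathode) − E°cell = −0.74 − (+2.31) = −3.05 V.

−3.05 V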